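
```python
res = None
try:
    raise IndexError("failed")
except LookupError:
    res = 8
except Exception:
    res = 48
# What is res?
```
8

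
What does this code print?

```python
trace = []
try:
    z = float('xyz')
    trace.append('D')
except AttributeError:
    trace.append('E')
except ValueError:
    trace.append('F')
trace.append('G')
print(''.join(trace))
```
FG

ValueError is caught by its specific handler, not AttributeError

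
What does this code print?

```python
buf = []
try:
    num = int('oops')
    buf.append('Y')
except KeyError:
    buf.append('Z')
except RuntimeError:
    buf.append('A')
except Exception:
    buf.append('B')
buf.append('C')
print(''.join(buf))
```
BC

ValueError not specifically caught, falls to Exception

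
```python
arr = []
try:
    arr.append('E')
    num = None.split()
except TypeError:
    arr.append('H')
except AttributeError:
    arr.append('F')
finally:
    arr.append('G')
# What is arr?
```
['E', 'F', 'G']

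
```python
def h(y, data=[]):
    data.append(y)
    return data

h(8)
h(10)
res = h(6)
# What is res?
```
[8, 10, 6]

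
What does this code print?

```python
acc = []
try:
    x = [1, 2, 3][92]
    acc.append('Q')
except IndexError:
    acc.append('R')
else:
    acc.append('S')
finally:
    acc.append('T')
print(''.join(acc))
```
RT

Exception: except runs, else skipped, finally runs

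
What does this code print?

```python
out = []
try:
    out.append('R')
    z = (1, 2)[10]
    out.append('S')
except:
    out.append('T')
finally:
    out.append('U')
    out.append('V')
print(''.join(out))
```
RTUV

Code before exception runs, then except, then all of finally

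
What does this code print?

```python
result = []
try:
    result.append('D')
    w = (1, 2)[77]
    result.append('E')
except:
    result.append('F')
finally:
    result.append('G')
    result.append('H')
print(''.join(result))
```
DFGH

Code before exception runs, then except, then all of finally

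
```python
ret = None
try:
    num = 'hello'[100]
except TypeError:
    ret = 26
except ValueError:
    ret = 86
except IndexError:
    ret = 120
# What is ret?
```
120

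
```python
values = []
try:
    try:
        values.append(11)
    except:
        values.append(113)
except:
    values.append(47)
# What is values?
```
[11]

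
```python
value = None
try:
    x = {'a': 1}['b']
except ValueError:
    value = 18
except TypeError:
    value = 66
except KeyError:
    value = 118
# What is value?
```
118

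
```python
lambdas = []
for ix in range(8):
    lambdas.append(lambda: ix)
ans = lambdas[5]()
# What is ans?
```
7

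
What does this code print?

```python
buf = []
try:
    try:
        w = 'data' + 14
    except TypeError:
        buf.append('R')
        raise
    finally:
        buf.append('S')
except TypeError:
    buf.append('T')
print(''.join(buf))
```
RST

finally runs before re-raised exception propagates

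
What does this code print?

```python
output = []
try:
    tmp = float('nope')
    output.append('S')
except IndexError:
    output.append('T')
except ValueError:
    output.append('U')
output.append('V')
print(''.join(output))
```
UV

ValueError is caught by its specific handler, not IndexError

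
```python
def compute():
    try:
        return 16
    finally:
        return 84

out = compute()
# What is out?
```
84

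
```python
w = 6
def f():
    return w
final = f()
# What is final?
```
6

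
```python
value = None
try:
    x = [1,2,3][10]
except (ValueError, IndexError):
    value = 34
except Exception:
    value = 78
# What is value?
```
34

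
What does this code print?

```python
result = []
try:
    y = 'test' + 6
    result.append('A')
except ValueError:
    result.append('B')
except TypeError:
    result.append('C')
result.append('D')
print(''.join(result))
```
CD

TypeError is caught by its specific handler, not ValueError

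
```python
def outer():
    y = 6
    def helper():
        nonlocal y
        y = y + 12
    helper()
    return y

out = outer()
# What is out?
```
18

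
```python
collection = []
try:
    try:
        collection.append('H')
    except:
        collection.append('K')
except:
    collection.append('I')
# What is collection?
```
['H']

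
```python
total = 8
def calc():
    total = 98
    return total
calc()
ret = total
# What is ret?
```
8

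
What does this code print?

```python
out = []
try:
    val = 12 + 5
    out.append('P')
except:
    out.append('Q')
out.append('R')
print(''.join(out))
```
PR

No exception, try block completes normally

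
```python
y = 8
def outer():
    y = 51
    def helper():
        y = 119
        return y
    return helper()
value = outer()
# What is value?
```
119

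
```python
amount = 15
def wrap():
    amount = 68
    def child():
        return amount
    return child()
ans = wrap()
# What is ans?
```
68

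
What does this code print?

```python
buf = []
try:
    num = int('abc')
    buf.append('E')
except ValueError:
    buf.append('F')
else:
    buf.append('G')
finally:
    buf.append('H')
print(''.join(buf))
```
FH

Exception: except runs, else skipped, finally runs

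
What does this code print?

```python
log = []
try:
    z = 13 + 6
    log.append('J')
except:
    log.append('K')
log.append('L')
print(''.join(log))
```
JL

No exception, try block completes normally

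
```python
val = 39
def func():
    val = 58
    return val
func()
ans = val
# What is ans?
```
39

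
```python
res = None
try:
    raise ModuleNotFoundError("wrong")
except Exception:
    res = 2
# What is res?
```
2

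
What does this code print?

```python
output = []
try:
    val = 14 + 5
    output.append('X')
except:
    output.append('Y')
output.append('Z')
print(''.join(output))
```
XZ

No exception, try block completes normally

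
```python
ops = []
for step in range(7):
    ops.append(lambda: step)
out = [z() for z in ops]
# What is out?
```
[6, 6, 6, 6, 6, 6, 6]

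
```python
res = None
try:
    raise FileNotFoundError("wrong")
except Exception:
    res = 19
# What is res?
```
19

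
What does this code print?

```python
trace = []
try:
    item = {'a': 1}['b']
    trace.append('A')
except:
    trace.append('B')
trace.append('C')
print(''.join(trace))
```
BC

Exception raised in try, caught by bare except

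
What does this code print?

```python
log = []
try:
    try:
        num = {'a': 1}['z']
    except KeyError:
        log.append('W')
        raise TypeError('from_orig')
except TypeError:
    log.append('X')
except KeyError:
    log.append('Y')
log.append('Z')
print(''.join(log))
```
WXZ

TypeError raised and caught, original KeyError not re-raised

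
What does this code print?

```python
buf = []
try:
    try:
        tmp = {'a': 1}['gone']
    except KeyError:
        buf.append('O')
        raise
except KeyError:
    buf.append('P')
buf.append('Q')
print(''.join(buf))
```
OPQ

raise without argument re-raises current exception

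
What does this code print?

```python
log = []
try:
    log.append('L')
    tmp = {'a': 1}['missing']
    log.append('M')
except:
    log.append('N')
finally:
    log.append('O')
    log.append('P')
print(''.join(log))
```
LNOP

Code before exception runs, then except, then all of finally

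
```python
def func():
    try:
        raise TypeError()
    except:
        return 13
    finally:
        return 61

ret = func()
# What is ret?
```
61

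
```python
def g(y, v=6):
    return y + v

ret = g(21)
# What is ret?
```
27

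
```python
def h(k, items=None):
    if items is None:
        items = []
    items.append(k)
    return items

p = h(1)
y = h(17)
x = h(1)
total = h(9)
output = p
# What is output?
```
[1]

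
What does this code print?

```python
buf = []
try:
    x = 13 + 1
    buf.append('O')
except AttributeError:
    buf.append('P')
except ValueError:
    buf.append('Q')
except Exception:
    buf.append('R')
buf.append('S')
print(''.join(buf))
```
OS

No exception, try block completes normally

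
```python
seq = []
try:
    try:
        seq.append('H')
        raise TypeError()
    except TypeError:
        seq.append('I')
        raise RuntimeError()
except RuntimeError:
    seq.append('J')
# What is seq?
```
['H', 'I', 'J']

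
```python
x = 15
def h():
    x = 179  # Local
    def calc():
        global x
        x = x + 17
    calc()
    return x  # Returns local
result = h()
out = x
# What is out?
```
32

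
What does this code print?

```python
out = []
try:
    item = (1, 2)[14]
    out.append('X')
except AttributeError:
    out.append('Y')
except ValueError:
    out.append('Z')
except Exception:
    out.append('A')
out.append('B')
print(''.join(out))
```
AB

IndexError not specifically caught, falls to Exception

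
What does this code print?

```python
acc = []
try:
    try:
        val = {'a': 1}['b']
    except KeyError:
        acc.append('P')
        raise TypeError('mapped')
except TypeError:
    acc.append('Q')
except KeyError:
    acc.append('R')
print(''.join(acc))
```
PQ

New TypeError raised, caught by outer TypeError handler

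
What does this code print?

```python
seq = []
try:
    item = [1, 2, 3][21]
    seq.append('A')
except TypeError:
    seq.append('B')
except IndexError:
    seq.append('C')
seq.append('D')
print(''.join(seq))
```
CD

IndexError is caught by its specific handler, not TypeError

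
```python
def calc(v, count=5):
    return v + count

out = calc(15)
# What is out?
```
20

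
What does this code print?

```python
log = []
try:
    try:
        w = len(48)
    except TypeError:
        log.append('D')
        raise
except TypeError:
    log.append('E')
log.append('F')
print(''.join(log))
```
DEF

raise without argument re-raises current exception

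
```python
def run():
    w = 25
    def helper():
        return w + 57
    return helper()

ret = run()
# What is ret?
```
82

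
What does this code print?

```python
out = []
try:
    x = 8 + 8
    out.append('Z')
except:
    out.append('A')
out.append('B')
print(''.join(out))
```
ZB

No exception, try block completes normally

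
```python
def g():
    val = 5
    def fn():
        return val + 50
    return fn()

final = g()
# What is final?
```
55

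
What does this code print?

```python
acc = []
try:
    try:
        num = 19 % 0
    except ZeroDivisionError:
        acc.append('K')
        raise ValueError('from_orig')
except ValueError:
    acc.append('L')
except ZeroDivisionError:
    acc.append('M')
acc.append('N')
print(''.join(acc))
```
KLN

ValueError raised and caught, original ZeroDivisionError not re-raised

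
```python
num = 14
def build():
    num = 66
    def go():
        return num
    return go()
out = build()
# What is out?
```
66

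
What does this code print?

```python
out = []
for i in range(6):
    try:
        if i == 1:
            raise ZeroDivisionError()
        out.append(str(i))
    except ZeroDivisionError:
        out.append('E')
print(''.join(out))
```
0E2345

Exception on i=1 caught, loop continues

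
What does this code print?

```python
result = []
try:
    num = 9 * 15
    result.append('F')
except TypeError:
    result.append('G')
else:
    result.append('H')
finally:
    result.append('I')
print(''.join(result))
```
FHI

else runs before finally when no exception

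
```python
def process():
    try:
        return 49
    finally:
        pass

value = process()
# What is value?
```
49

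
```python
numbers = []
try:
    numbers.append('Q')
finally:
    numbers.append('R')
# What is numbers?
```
['Q', 'R']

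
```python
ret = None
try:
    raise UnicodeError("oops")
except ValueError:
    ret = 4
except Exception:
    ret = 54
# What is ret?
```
4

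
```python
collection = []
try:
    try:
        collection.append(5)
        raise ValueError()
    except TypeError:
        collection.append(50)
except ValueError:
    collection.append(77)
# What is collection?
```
[5, 77]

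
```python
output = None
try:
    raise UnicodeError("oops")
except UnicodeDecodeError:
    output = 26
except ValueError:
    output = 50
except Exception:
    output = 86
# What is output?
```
50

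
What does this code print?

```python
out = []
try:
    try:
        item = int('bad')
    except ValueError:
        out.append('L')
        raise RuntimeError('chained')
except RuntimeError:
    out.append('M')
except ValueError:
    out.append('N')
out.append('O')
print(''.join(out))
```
LMO

RuntimeError raised and caught, original ValueError not re-raised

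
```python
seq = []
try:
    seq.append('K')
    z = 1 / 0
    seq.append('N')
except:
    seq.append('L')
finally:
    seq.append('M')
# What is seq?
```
['K', 'L', 'M']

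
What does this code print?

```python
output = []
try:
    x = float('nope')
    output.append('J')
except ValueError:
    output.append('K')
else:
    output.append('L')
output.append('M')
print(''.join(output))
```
KM

else block skipped when exception is caught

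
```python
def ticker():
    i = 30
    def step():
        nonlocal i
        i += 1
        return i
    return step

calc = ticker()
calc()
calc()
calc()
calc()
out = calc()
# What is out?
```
35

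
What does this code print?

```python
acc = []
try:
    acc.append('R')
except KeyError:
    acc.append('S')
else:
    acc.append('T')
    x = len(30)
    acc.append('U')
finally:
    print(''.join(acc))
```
RT

Try succeeds, else appends 'T', TypeError in else is uncaught, finally prints before exception propagates ('U' never appended)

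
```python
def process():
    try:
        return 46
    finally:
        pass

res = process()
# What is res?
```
46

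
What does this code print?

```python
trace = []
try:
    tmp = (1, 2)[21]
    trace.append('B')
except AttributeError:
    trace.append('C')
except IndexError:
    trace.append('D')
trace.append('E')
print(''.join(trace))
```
DE

IndexError is caught by its specific handler, not AttributeError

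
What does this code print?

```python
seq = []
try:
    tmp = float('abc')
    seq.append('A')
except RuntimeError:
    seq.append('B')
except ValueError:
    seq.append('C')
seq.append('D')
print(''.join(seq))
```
CD

ValueError is caught by its specific handler, not RuntimeError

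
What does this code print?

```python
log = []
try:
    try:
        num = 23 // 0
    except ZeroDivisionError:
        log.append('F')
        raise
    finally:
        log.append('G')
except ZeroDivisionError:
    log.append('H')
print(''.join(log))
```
FGH

finally runs before re-raised exception propagates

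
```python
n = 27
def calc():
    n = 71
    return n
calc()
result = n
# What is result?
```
27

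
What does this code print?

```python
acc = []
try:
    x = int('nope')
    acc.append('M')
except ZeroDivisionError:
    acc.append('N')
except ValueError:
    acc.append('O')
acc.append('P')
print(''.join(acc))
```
OP

ValueError is caught by its specific handler, not ZeroDivisionError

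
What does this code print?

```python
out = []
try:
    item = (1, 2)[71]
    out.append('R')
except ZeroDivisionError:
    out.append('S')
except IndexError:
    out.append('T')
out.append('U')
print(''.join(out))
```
TU

IndexError is caught by its specific handler, not ZeroDivisionError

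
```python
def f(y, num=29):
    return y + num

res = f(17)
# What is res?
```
46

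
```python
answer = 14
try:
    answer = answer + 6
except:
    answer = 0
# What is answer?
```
20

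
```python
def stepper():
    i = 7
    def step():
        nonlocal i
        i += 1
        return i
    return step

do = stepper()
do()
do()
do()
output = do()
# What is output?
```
11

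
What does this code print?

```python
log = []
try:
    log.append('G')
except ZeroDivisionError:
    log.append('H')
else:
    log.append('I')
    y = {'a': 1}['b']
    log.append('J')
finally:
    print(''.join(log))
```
GI

Try succeeds, else appends 'I', KeyError in else is uncaught, finally prints before exception propagates ('J' never appended)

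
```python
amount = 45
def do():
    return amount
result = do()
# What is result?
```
45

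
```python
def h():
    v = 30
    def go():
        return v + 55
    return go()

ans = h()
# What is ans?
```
85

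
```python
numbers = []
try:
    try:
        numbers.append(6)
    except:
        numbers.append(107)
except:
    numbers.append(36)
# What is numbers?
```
[6]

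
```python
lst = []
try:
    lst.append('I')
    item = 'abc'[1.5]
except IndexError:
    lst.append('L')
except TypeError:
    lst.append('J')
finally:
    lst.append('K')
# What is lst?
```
['I', 'J', 'K']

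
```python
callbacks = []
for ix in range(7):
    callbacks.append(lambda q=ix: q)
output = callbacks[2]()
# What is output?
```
2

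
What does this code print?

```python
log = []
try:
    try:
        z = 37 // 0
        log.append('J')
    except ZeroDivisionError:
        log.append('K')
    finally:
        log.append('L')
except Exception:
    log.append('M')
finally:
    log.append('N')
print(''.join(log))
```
KLN

Both finally blocks run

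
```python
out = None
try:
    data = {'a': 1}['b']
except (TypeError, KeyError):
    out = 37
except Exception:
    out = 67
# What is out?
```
37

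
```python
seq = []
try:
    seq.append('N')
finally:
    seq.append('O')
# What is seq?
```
['N', 'O']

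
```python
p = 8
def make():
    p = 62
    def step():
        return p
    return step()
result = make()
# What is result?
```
62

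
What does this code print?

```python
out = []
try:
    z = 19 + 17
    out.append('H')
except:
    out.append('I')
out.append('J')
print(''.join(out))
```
HJ

No exception, try block completes normally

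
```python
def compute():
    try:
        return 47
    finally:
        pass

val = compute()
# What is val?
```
47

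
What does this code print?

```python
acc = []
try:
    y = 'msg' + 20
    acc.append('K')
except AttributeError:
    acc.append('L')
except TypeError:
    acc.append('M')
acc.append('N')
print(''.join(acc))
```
MN

TypeError is caught by its specific handler, not AttributeError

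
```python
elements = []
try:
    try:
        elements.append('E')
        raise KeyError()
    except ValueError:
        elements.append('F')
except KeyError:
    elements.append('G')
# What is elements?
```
['E', 'G']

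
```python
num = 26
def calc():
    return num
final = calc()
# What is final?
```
26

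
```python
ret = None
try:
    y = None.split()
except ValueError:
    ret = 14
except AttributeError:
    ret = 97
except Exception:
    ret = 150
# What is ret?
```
97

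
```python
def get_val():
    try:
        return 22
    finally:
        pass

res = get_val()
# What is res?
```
22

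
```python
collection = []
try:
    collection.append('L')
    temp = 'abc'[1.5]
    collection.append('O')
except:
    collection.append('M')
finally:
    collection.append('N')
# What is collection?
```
['L', 'M', 'N']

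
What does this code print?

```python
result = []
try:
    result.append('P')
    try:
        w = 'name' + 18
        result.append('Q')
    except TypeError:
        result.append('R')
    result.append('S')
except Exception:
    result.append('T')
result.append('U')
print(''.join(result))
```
PRSU

Inner exception caught by inner handler, outer continues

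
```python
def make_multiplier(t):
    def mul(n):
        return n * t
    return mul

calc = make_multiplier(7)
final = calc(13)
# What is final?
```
91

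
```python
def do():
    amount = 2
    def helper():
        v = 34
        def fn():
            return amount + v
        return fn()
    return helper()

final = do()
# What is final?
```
36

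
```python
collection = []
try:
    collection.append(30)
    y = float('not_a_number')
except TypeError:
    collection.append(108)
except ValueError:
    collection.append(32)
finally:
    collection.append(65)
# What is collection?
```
[30, 32, 65]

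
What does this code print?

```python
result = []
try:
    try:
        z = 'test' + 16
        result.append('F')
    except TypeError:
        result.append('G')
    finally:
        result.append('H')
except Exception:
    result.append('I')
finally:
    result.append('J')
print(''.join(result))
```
GHJ

Both finally blocks run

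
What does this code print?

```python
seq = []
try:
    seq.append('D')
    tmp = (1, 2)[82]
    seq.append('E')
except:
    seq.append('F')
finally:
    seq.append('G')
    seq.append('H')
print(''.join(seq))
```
DFGH

Code before exception runs, then except, then all of finally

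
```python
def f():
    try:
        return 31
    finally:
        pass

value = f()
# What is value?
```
31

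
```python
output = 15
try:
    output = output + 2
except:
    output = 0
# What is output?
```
17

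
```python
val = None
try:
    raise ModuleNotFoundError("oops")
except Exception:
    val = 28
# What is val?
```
28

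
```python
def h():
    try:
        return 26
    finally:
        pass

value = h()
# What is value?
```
26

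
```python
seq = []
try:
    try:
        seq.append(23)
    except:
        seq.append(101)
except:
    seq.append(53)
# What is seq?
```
[23]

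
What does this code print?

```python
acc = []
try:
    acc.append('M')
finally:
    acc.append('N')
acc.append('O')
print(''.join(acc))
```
MNO

try/finally without except, no exception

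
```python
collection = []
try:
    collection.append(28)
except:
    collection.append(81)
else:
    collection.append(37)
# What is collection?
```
[28, 37]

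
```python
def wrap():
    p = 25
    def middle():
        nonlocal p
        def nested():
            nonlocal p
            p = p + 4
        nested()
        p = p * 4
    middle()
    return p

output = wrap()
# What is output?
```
116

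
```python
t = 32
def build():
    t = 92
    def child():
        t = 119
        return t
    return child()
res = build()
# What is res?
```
119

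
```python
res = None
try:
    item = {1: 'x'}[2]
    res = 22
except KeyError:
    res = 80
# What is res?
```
80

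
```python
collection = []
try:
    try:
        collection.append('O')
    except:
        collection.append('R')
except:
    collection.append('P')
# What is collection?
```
['O']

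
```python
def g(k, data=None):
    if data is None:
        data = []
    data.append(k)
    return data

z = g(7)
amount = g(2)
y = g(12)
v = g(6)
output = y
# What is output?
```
[12]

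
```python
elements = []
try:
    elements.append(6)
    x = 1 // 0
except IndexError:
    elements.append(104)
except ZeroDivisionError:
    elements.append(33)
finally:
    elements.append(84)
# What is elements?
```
[6, 33, 84]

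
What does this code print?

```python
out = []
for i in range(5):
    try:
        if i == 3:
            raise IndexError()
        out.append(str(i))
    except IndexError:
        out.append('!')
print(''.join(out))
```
012!4

Exception on i=3 caught, loop continues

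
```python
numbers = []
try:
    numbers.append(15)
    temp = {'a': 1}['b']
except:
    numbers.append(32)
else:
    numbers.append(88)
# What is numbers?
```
[15, 32]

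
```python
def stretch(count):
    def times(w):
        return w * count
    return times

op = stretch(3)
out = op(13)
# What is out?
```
39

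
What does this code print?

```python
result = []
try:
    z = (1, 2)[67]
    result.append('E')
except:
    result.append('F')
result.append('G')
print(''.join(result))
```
FG

Exception raised in try, caught by bare except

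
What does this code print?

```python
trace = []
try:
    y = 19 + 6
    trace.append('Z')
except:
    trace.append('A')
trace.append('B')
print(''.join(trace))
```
ZB

No exception, try block completes normally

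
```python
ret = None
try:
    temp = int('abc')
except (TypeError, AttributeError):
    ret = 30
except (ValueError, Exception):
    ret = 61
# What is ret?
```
61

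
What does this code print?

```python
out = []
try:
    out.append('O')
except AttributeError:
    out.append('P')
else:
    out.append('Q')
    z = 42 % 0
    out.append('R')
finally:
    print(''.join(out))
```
OQ

Try succeeds, else appends 'Q', ZeroDivisionError in else is uncaught, finally prints before exception propagates ('R' never appended)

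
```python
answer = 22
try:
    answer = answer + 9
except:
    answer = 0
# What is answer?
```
31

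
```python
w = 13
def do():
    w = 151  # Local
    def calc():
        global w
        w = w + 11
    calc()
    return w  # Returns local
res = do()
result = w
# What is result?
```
24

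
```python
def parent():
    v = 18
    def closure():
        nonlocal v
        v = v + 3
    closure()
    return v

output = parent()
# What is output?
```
21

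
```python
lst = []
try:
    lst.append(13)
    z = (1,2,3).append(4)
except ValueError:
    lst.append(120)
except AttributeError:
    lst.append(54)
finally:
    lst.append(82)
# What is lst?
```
[13, 54, 82]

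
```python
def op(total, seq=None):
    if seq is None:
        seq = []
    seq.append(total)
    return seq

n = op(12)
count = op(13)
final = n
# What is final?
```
[12]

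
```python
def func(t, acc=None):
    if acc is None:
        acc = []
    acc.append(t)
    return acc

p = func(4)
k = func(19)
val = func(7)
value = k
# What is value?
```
[19]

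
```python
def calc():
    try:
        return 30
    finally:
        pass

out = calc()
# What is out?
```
30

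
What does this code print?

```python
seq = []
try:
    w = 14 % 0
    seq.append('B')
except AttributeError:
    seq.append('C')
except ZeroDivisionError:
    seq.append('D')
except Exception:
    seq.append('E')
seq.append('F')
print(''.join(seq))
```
DF

ZeroDivisionError matches before generic Exception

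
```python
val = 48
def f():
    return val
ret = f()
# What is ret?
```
48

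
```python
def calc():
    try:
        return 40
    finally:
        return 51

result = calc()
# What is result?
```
51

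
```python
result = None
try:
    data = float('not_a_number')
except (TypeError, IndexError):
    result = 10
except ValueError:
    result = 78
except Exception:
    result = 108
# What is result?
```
78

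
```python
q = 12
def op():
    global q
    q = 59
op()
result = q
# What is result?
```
59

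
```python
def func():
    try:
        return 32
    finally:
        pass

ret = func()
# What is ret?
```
32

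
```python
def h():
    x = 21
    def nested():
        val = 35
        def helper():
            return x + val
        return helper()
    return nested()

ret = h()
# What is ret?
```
56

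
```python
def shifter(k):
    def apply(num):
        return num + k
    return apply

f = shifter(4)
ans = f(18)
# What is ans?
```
22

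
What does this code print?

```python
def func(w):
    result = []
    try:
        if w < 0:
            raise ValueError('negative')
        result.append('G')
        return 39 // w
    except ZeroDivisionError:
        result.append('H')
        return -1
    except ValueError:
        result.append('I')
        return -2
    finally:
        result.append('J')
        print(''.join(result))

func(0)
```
GHJ

w=0 causes ZeroDivisionError, caught, finally prints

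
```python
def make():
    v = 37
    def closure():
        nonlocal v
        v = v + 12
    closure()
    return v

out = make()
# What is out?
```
49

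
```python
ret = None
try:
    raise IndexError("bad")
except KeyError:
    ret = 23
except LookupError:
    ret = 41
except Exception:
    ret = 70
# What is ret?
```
41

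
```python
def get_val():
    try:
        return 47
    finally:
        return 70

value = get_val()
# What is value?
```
70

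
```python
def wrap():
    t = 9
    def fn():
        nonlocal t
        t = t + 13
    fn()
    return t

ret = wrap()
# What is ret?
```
22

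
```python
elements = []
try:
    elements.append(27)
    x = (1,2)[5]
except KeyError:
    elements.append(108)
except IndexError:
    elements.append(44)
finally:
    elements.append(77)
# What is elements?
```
[27, 44, 77]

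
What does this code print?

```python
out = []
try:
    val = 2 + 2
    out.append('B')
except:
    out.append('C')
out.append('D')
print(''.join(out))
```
BD

No exception, try block completes normally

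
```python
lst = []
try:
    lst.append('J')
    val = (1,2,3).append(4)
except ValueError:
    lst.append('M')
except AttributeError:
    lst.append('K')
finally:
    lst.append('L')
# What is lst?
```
['J', 'K', 'L']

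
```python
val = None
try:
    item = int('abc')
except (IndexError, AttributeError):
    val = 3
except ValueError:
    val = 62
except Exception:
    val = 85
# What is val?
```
62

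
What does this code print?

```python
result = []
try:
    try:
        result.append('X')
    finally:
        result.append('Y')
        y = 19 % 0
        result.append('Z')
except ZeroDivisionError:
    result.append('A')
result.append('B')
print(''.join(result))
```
XYAB

Exception in inner finally caught by outer except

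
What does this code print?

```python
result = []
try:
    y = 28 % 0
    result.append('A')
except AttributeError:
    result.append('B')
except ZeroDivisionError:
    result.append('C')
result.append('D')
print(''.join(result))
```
CD

ZeroDivisionError is caught by its specific handler, not AttributeError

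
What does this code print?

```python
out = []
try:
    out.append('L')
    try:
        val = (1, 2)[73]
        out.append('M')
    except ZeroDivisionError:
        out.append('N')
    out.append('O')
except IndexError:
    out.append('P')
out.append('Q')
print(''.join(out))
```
LPQ

Inner handler doesn't match, propagates to outer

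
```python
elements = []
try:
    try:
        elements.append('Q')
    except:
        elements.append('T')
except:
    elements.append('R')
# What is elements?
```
['Q']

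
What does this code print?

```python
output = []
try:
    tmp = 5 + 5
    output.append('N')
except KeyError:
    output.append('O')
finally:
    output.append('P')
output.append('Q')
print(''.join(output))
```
NPQ

finally runs after normal execution too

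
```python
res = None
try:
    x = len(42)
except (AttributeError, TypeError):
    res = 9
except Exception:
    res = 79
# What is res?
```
9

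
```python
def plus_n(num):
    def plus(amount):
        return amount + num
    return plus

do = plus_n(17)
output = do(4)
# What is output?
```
21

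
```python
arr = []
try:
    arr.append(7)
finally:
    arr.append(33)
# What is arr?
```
[7, 33]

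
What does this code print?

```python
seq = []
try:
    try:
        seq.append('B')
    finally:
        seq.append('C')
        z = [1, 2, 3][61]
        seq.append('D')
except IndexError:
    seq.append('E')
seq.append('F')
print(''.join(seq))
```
BCEF

Exception in inner finally caught by outer except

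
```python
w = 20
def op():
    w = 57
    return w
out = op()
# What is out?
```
57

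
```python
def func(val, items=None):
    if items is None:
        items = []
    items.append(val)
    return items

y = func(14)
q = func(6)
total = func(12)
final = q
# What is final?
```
[6]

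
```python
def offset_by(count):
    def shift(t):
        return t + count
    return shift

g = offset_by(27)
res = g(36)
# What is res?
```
63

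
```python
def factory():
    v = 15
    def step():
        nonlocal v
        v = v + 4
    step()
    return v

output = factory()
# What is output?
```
19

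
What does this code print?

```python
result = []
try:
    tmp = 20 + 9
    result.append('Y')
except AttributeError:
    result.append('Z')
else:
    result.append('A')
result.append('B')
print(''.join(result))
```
YAB

else block runs when no exception occurs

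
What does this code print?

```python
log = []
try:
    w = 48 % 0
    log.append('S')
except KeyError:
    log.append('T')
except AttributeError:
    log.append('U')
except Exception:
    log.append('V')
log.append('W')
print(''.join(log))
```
VW

ZeroDivisionError not specifically caught, falls to Exception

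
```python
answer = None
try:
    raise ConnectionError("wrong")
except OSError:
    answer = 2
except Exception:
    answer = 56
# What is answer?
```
2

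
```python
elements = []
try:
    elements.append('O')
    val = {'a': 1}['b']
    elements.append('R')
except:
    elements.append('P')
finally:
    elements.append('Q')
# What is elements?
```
['O', 'P', 'Q']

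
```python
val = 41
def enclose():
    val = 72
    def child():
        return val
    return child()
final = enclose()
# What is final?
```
72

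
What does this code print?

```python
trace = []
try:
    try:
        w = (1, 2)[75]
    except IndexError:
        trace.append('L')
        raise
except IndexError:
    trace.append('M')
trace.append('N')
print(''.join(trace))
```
LMN

raise without argument re-raises current exception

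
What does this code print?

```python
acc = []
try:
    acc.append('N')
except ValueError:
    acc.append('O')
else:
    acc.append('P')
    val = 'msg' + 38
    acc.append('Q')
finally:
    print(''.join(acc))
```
NP

Try succeeds, else appends 'P', TypeError in else is uncaught, finally prints before exception propagates ('Q' never appended)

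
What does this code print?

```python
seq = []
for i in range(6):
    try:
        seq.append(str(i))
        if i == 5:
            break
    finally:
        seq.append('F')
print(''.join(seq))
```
0F1F2F3F4F5F

finally runs even when breaking out of loop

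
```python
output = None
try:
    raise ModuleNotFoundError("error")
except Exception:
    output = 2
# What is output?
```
2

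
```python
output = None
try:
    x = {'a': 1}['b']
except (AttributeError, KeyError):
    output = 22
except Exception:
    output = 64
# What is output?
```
22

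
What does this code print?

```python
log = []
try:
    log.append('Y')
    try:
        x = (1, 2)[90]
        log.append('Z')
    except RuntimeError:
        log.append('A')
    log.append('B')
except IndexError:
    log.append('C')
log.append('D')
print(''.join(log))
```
YCD

Inner handler doesn't match, propagates to outer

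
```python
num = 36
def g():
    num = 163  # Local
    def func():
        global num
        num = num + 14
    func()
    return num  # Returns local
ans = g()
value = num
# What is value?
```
50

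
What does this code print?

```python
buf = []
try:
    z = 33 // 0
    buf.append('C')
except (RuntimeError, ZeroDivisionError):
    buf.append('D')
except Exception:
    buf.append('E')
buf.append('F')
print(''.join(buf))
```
DF

ZeroDivisionError matches tuple containing it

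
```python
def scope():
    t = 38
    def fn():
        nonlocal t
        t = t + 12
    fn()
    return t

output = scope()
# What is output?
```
50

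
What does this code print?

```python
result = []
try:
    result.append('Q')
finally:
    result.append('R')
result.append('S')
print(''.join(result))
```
QRS

try/finally without except, no exception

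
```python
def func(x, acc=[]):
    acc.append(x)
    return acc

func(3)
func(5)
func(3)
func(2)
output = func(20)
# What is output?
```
[3, 5, 3, 2, 20]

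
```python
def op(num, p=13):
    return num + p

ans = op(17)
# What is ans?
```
30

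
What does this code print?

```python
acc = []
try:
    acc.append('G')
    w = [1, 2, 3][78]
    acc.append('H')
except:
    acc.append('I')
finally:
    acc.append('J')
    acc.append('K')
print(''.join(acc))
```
GIJK

Code before exception runs, then except, then all of finally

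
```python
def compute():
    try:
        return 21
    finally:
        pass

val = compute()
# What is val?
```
21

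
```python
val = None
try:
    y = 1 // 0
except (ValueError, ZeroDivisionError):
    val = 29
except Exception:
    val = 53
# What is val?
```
29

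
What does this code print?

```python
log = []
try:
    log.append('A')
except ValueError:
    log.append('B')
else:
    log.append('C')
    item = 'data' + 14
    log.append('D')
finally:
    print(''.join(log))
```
AC

Try succeeds, else appends 'C', TypeError in else is uncaught, finally prints before exception propagates ('D' never appended)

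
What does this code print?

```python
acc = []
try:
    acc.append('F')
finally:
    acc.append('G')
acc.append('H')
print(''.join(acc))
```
FGH

try/finally without except, no exception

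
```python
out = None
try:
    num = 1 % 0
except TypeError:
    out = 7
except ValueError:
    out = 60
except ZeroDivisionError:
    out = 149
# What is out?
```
149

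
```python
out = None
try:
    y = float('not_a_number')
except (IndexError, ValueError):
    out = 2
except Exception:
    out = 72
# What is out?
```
2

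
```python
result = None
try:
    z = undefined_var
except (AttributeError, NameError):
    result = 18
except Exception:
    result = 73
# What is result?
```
18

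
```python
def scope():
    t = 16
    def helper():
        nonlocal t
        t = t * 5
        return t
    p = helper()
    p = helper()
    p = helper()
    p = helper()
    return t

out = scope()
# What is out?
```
10000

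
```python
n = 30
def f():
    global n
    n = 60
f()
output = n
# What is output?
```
60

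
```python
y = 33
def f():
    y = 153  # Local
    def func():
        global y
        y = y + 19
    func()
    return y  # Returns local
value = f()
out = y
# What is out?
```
52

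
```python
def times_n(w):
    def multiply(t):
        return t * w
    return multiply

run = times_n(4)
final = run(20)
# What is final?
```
80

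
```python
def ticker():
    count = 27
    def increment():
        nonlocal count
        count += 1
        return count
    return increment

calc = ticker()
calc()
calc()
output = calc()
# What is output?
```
30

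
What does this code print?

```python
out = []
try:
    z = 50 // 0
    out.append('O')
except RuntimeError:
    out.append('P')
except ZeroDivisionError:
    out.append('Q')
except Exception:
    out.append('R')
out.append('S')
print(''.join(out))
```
QS

ZeroDivisionError matches before generic Exception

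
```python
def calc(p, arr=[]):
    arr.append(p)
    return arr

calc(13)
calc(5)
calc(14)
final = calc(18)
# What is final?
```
[13, 5, 14, 18]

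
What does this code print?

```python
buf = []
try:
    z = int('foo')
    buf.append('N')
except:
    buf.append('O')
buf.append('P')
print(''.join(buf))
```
OP

Exception raised in try, caught by bare except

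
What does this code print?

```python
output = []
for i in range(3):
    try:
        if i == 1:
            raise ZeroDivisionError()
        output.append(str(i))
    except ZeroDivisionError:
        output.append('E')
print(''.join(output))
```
0E2

Exception on i=1 caught, loop continues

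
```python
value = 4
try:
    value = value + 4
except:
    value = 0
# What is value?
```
8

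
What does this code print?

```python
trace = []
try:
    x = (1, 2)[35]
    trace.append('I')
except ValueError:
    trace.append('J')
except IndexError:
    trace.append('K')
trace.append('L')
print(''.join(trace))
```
KL

IndexError is caught by its specific handler, not ValueError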